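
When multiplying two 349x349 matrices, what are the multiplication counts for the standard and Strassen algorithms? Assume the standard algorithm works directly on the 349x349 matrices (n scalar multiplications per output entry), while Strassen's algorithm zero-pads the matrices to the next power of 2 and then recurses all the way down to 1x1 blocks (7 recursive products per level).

Matrix multiplication for 349x349 matrices:

Strassen's algorithm requires power-of-2 dimensions. Pad 349x349 to 512x512 (next power of 2).

Standard algorithm: 349^3 = 42508549 multiplications
Strassen's algorithm: 7^(log2(512)) = 7^9 = 40353607 multiplications
Savings: 42508549 - 40353607 = 2154942 multiplications

Standard: 42508549 multiplications (349^3). Strassen: 40353607 multiplications (7^9, after padding to 512x512). Strassen reduces 8 recursive multiplications to 7 at each level.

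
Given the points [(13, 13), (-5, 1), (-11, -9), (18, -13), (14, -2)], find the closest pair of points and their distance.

Computing all pairwise distances among 5 points:

d((13, 13), (-5, 1)) = 21.6333
d((13, 13), (-11, -9)) = 32.5576
d((13, 13), (18, -13)) = 26.4764
d((13, 13), (14, -2)) = 15.0333
d((-5, 1), (-11, -9)) = 11.6619 <-- minimum
d((-5, 1), (18, -13)) = 26.9258
d((-5, 1), (14, -2)) = 19.2354
d((-11, -9), (18, -13)) = 29.2746
d((-11, -9), (14, -2)) = 25.9615
d((18, -13), (14, -2)) = 11.7047

Closest pair: (-5, 1) and (-11, -9) with distance 11.6619

The closest pair is (-5, 1) and (-11, -9) with Euclidean distance 11.6619. For 5 points, brute-force pairwise comparison is shown above. For large n, the divide-and-conquer algorithm (sort by x, recurse on halves, check the dividing strip) achieves O(n log n).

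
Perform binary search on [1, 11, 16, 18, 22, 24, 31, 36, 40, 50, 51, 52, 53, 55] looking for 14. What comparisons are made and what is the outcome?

Binary search for 14 in [1, 11, 16, 18, 22, 24, 31, 36, 40, 50, 51, 52, 53, 55]:

lo=0, hi=13, mid=6, arr[mid]=31 -> 31 > 14, search left half
lo=0, hi=5, mid=2, arr[mid]=16 -> 16 > 14, search left half
lo=0, hi=1, mid=0, arr[mid]=1 -> 1 < 14, search right half
lo=1, hi=1, mid=1, arr[mid]=11 -> 11 < 14, search right half
lo=2 > hi=1, target 14 not found

Binary search determines that 14 is not in the array after 4 comparisons. The search space was exhausted without finding the target.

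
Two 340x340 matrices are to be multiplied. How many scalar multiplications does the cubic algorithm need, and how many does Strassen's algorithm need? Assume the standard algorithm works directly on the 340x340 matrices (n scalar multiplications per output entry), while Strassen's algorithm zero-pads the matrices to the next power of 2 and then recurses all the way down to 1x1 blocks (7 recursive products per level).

Matrix multiplication for 340x340 matrices:

Strassen's algorithm requires power-of-2 dimensions. Pad 340x340 to 512x512 (next power of 2).

Standard algorithm: 340^3 = 39304000 multiplications
Strassen's algorithm: 7^(log2(512)) = 7^9 = 40353607 multiplications
Difference: 39304000 - 40353607 = -1049607 (Strassen uses MORE here due to padding overhead — for small or just-over-power-of-2 n, padding can outweigh the per-level savings)

Standard: 39304000 multiplications (340^3). Strassen: 40353607 multiplications (7^9, after padding to 512x512). Strassen reduces 8 recursive multiplications to 7 at each level.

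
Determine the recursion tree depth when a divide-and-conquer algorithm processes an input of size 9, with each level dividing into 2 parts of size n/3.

For divide and conquer with division factor 3:

Problem sizes at each level:
Level 0: 9
Level 1: 3
Level 2: 1

The root is level 0 and the size-1 base case is level 2 (the tree spans levels 0 through 2, i.e. 3 levels counting the root), so the depth is the number of divisions: log_3(9) = 2

The recursion tree depth is log_3(9) = 2. At each level, the problem size is divided by 3, so it takes 2 divisions to reduce to a base case of size 1. The algorithm makes 2 recursive calls at each level.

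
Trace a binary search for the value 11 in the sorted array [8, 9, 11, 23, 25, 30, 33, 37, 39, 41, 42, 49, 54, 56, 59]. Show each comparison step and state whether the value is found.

Binary search for 11 in [8, 9, 11, 23, 25, 30, 33, 37, 39, 41, 42, 49, 54, 56, 59]:

lo=0, hi=14, mid=7, arr[mid]=37 -> 37 > 11, search left half
lo=0, hi=6, mid=3, arr[mid]=23 -> 23 > 11, search left half
lo=0, hi=2, mid=1, arr[mid]=9 -> 9 < 11, search right half
lo=2, hi=2, mid=2, arr[mid]=11 -> Found target at index 2!

Binary search finds 11 at index 2 after 4 comparisons. The search repeatedly halves the search space by comparing with the middle element.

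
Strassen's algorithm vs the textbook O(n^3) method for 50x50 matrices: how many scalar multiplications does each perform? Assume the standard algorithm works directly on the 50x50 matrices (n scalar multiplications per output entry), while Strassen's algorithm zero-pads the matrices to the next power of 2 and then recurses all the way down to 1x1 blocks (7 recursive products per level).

Matrix multiplication for 50x50 matrices:

Strassen's algorithm requires power-of-2 dimensions. Pad 50x50 to 64x64 (next power of 2).

Standard algorithm: 50^3 = 125000 multiplications
Strassen's algorithm: 7^(log2(64)) = 7^6 = 117649 multiplications
Savings: 125000 - 117649 = 7351 multiplications

Standard: 125000 multiplications (50^3). Strassen: 117649 multiplications (7^6, after padding to 64x64). Strassen reduces 8 recursive multiplications to 7 at each level.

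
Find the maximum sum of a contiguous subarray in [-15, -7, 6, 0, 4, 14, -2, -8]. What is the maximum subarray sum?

Using Kadane's algorithm on [-15, -7, 6, 0, 4, 14, -2, -8]:

Scanning through the array:
Position 1 (value -7): max_ending_here = -7, max_so_far = -7
Position 2 (value 6): max_ending_here = 6, max_so_far = 6
Position 3 (value 0): max_ending_here = 6, max_so_far = 6
Position 4 (value 4): max_ending_here = 10, max_so_far = 10
Position 5 (value 14): max_ending_here = 24, max_so_far = 24
Position 6 (value -2): max_ending_here = 22, max_so_far = 24
Position 7 (value -8): max_ending_here = 14, max_so_far = 24

Maximum subarray: [6, 0, 4, 14]
Maximum sum: 24

The maximum subarray is [6, 0, 4, 14] with sum 24. This subarray runs from index 2 to index 5.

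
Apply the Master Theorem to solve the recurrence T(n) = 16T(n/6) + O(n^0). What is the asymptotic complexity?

Master Theorem for T(n) = 16T(n/6) + O(n^0):

a = 16, b = 6, c = 0
log_b(a) = log_6(16) = 1.5474

Case 1: c = 0 < log_6(16) = 1.5474
T(n) = O(n^(log_6 16))

For T(n) = 16T(n/6) + O(n^0): log_6(16) = 1.5474. This is Case 1 of the Master Theorem (c < log_b(a), work dominated by leaves), giving O(n^(log_6 16)).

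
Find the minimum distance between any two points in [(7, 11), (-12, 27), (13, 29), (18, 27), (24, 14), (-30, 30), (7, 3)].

Computing all pairwise distances among 7 points:

d((7, 11), (-12, 27)) = 24.8395
d((7, 11), (13, 29)) = 18.9737
d((7, 11), (18, 27)) = 19.4165
d((7, 11), (24, 14)) = 17.2627
d((7, 11), (-30, 30)) = 41.5933
d((7, 11), (7, 3)) = 8.0
d((-12, 27), (13, 29)) = 25.0799
d((-12, 27), (18, 27)) = 30.0
d((-12, 27), (24, 14)) = 38.2753
d((-12, 27), (-30, 30)) = 18.2483
d((-12, 27), (7, 3)) = 30.6105
d((13, 29), (18, 27)) = 5.3852 <-- minimum
d((13, 29), (24, 14)) = 18.6011
d((13, 29), (-30, 30)) = 43.0116
d((13, 29), (7, 3)) = 26.6833
d((18, 27), (24, 14)) = 14.3178
d((18, 27), (-30, 30)) = 48.0937
d((18, 27), (7, 3)) = 26.4008
d((24, 14), (-30, 30)) = 56.3205
d((24, 14), (7, 3)) = 20.2485
d((-30, 30), (7, 3)) = 45.8039

Closest pair: (13, 29) and (18, 27) with distance 5.3852

The closest pair is (13, 29) and (18, 27) with Euclidean distance 5.3852. For 7 points, brute-force pairwise comparison is shown above. For large n, the divide-and-conquer algorithm (sort by x, recurse on halves, check the dividing strip) achieves O(n log n).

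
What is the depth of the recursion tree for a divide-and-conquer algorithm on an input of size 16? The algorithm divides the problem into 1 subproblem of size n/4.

For divide and conquer with division factor 4:

Problem sizes at each level:
Level 0: 16
Level 1: 4
Level 2: 1

The root is level 0 and the size-1 base case is level 2 (the tree spans levels 0 through 2, i.e. 3 levels counting the root), so the depth is the number of divisions: log_4(16) = 2

The recursion tree depth is log_4(16) = 2. At each level, the problem size is divided by 4, so it takes 2 divisions to reduce to a base case of size 1. The algorithm makes 1 recursive call at each level.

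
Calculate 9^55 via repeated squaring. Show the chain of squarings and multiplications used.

Computing 9^55 by squaring (build up from 9^1; each line after the first costs one multiplication):

9^1 = 9
9^2 = (9^1)^2 = 9^2 = 81
9^3 = 9 * 9^2 = 9 * 81 = 729
9^6 = (9^3)^2 = 729^2 = 531441
9^12 = (9^6)^2 = 531441^2 = 282429536481
9^13 = 9 * 9^12 = 9 * 282429536481 = 2541865828329
9^26 = (9^13)^2 = 2541865828329^2 = 6461081889226673298932241
9^27 = 9 * 9^26 = 9 * 6461081889226673298932241 = 58149737003040059690390169
9^54 = (9^27)^2 = 58149737003040059690390169^2 = 3381391913522726342930221472392241170198527451848561
9^55 = 9 * 9^54 = 9 * 3381391913522726342930221472392241170198527451848561 = 30432527221704537086371993251530170531786747066637049

Result: 30432527221704537086371993251530170531786747066637049
Multiplications needed: 9 (9 lines after 9^1)

9^55 = 30432527221704537086371993251530170531786747066637049. Using exponentiation by squaring, this requires 9 multiplications. The key idea: if the exponent is even, square the half-power; if odd, multiply by the base once.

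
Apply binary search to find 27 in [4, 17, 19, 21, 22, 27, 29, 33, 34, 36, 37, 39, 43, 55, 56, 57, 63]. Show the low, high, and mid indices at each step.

Binary search for 27 in [4, 17, 19, 21, 22, 27, 29, 33, 34, 36, 37, 39, 43, 55, 56, 57, 63]:

lo=0, hi=16, mid=8, arr[mid]=34 -> 34 > 27, search left half
lo=0, hi=7, mid=3, arr[mid]=21 -> 21 < 27, search right half
lo=4, hi=7, mid=5, arr[mid]=27 -> Found target at index 5!

Binary search finds 27 at index 5 after 3 comparisons. The search repeatedly halves the search space by comparing with the middle element.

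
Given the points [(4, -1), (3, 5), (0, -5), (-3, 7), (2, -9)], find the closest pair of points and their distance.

Computing all pairwise distances among 5 points:

d((4, -1), (3, 5)) = 6.0828
d((4, -1), (0, -5)) = 5.6569
d((4, -1), (-3, 7)) = 10.6301
d((4, -1), (2, -9)) = 8.2462
d((3, 5), (0, -5)) = 10.4403
d((3, 5), (-3, 7)) = 6.3246
d((3, 5), (2, -9)) = 14.0357
d((0, -5), (-3, 7)) = 12.3693
d((0, -5), (2, -9)) = 4.4721 <-- minimum
d((-3, 7), (2, -9)) = 16.7631

Closest pair: (0, -5) and (2, -9) with distance 4.4721

The closest pair is (0, -5) and (2, -9) with Euclidean distance 4.4721. For 5 points, brute-force pairwise comparison is shown above. For large n, the divide-and-conquer algorithm (sort by x, recurse on halves, check the dividing strip) achieves O(n log n).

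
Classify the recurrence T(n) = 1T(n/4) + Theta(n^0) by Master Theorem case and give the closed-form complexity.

Master Theorem for T(n) = 1T(n/4) + O(n^0):

a = 1, b = 4, c = 0
log_b(a) = log_4(1) = 0.0000

Case 2: c = 0 = log_4(1) = 0.0000
T(n) = O(n^0 log n) = O(log n)

For T(n) = 1T(n/4) + O(n^0): log_4(1) = 0.0000. This is Case 2 of the Master Theorem (c = log_b(a), equal work at all levels), giving O(log n).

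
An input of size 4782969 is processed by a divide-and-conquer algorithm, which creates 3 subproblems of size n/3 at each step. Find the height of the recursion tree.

For divide and conquer with division factor 3:

Problem sizes at each level:
Level 0: 4782969
Level 1: 1594323
Level 2: 531441
Level 3: 177147
Level 4: 59049
Level 5: 19683
Level 6: 6561
Level 7: 2187
Level 8: 729
Level 9: 243
Level 10: 81
Level 11: 27
Level 12: 9
Level 13: 3
Level 14: 1

The root is level 0 and the size-1 base case is level 14 (the tree spans levels 0 through 14, i.e. 15 levels counting the root), so the depth is the number of divisions: log_3(4782969) = 14

The recursion tree depth is log_3(4782969) = 14. At each level, the problem size is divided by 3, so it takes 14 divisions to reduce to a base case of size 1. The algorithm makes 3 recursive calls at each level.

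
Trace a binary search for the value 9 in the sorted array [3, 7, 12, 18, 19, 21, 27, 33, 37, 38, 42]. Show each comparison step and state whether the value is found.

Binary search for 9 in [3, 7, 12, 18, 19, 21, 27, 33, 37, 38, 42]:

lo=0, hi=10, mid=5, arr[mid]=21 -> 21 > 9, search left half
lo=0, hi=4, mid=2, arr[mid]=12 -> 12 > 9, search left half
lo=0, hi=1, mid=0, arr[mid]=3 -> 3 < 9, search right half
lo=1, hi=1, mid=1, arr[mid]=7 -> 7 < 9, search right half
lo=2 > hi=1, target 9 not found

Binary search determines that 9 is not in the array after 4 comparisons. The search space was exhausted without finding the target.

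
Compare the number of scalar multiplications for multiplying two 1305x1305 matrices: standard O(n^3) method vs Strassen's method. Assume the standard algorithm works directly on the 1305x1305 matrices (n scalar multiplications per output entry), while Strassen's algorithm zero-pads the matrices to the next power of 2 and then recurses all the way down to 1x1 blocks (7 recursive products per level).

Matrix multiplication for 1305x1305 matrices:

Strassen's algorithm requires power-of-2 dimensions. Pad 1305x1305 to 2048x2048 (next power of 2).

Standard algorithm: 1305^3 = 2222447625 multiplications
Strassen's algorithm: 7^(log2(2048)) = 7^11 = 1977326743 multiplications
Savings: 2222447625 - 1977326743 = 245120882 multiplications

Standard: 2222447625 multiplications (1305^3). Strassen: 1977326743 multiplications (7^11, after padding to 2048x2048). Strassen reduces 8 recursive multiplications to 7 at each level.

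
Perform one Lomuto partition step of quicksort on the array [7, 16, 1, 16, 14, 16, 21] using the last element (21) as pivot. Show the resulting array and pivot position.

Lomuto partition with pivot = 21:

Initial array: [7, 16, 1, 16, 14, 16, 21]

arr[0]=7 <= 21: swap with position 0, array becomes [7, 16, 1, 16, 14, 16, 21]
arr[1]=16 <= 21: swap with position 1, array becomes [7, 16, 1, 16, 14, 16, 21]
arr[2]=1 <= 21: swap with position 2, array becomes [7, 16, 1, 16, 14, 16, 21]
arr[3]=16 <= 21: swap with position 3, array becomes [7, 16, 1, 16, 14, 16, 21]
arr[4]=14 <= 21: swap with position 4, array becomes [7, 16, 1, 16, 14, 16, 21]
arr[5]=16 <= 21: swap with position 5, array becomes [7, 16, 1, 16, 14, 16, 21]

Place pivot at position 6: [7, 16, 1, 16, 14, 16, 21]
Pivot position: 6

After partitioning with pivot 21, the array becomes [7, 16, 1, 16, 14, 16, 21]. The pivot is placed at index 6. All elements to the left of the pivot are <= 21, and all elements to the right are > 21.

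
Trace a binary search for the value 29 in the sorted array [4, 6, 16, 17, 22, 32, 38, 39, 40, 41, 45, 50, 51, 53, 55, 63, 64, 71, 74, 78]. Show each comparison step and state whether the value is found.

Binary search for 29 in [4, 6, 16, 17, 22, 32, 38, 39, 40, 41, 45, 50, 51, 53, 55, 63, 64, 71, 74, 78]:

lo=0, hi=19, mid=9, arr[mid]=41 -> 41 > 29, search left half
lo=0, hi=8, mid=4, arr[mid]=22 -> 22 < 29, search right half
lo=5, hi=8, mid=6, arr[mid]=38 -> 38 > 29, search left half
lo=5, hi=5, mid=5, arr[mid]=32 -> 32 > 29, search left half
lo=5 > hi=4, target 29 not found

Binary search determines that 29 is not in the array after 4 comparisons. The search space was exhausted without finding the target.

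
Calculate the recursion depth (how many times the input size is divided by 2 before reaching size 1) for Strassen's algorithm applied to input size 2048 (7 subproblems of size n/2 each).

For divide and conquer with division factor 2:

Problem sizes at each level:
Level 0: 2048
Level 1: 1024
Level 2: 512
Level 3: 256
Level 4: 128
Level 5: 64
Level 6: 32
Level 7: 16
Level 8: 8
Level 9: 4
Level 10: 2
Level 11: 1

The root is level 0 and the size-1 base case is level 11 (the tree spans levels 0 through 11, i.e. 12 levels counting the root), so the depth is the number of divisions: log_2(2048) = 11

The recursion tree depth is log_2(2048) = 11. At each level, the problem size is divided by 2, so it takes 11 divisions to reduce to a base case of size 1. The algorithm makes 7 recursive calls at each level.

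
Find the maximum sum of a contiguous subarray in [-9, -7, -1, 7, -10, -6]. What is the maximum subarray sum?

Using Kadane's algorithm on [-9, -7, -1, 7, -10, -6]:

Scanning through the array:
Position 1 (value -7): max_ending_here = -7, max_so_far = -7
Position 2 (value -1): max_ending_here = -1, max_so_far = -1
Position 3 (value 7): max_ending_here = 7, max_so_far = 7
Position 4 (value -10): max_ending_here = -3, max_so_far = 7
Position 5 (value -6): max_ending_here = -6, max_so_far = 7

Maximum subarray: [7]
Maximum sum: 7

The maximum subarray is [7] with sum 7. This subarray runs from index 3 to index 3.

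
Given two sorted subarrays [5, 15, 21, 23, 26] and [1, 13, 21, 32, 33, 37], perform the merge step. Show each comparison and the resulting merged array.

Merging process:

Compare 5 vs 1: take 1 from right. Merged: [1]
Compare 5 vs 13: take 5 from left. Merged: [1, 5]
Compare 15 vs 13: take 13 from right. Merged: [1, 5, 13]
Compare 15 vs 21: take 15 from left. Merged: [1, 5, 13, 15]
Compare 21 vs 21: take 21 from left. Merged: [1, 5, 13, 15, 21]
Compare 23 vs 21: take 21 from right. Merged: [1, 5, 13, 15, 21, 21]
Compare 23 vs 32: take 23 from left. Merged: [1, 5, 13, 15, 21, 21, 23]
Compare 26 vs 32: take 26 from left. Merged: [1, 5, 13, 15, 21, 21, 23, 26]
Append remaining from right: [32, 33, 37]. Merged: [1, 5, 13, 15, 21, 21, 23, 26, 32, 33, 37]

Final merged array: [1, 5, 13, 15, 21, 21, 23, 26, 32, 33, 37]
Total comparisons: 8

The merged array is [1, 5, 13, 15, 21, 21, 23, 26, 32, 33, 37], requiring 8 comparisons. The merge step runs in O(n) time where n is the total number of elements.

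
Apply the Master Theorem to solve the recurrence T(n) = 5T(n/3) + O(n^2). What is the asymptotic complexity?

Master Theorem for T(n) = 5T(n/3) + O(n^2):

a = 5, b = 3, c = 2
log_b(a) = log_3(5) = 1.4650

Case 3: c = 2 > log_3(5) = 1.4650
T(n) = O(n^2) = O(n^2)

For T(n) = 5T(n/3) + O(n^2): log_3(5) = 1.4650. This is Case 3 of the Master Theorem (c > log_b(a), work dominated by root), giving O(n^2).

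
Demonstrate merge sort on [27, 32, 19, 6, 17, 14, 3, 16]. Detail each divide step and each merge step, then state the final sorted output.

Merge sort trace:

Split: [27, 32, 19, 6, 17, 14, 3, 16] -> [27, 32, 19, 6] and [17, 14, 3, 16]
  Split: [27, 32, 19, 6] -> [27, 32] and [19, 6]
    Split: [27, 32] -> [27] and [32]
    Merge: [27] + [32] -> [27, 32]
    Split: [19, 6] -> [19] and [6]
    Merge: [19] + [6] -> [6, 19]
  Merge: [27, 32] + [6, 19] -> [6, 19, 27, 32]
  Split: [17, 14, 3, 16] -> [17, 14] and [3, 16]
    Split: [17, 14] -> [17] and [14]
    Merge: [17] + [14] -> [14, 17]
    Split: [3, 16] -> [3] and [16]
    Merge: [3] + [16] -> [3, 16]
  Merge: [14, 17] + [3, 16] -> [3, 14, 16, 17]
Merge: [6, 19, 27, 32] + [3, 14, 16, 17] -> [3, 6, 14, 16, 17, 19, 27, 32]

Final sorted array: [3, 6, 14, 16, 17, 19, 27, 32]

The merge sort proceeds by recursively splitting the array and merging sorted halves.
After all merges, the sorted array is [3, 6, 14, 16, 17, 19, 27, 32].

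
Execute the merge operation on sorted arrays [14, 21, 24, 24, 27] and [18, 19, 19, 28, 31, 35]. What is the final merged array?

Merging process:

Compare 14 vs 18: take 14 from left. Merged: [14]
Compare 21 vs 18: take 18 from right. Merged: [14, 18]
Compare 21 vs 19: take 19 from right. Merged: [14, 18, 19]
Compare 21 vs 19: take 19 from right. Merged: [14, 18, 19, 19]
Compare 21 vs 28: take 21 from left. Merged: [14, 18, 19, 19, 21]
Compare 24 vs 28: take 24 from left. Merged: [14, 18, 19, 19, 21, 24]
Compare 24 vs 28: take 24 from left. Merged: [14, 18, 19, 19, 21, 24, 24]
Compare 27 vs 28: take 27 from left. Merged: [14, 18, 19, 19, 21, 24, 24, 27]
Append remaining from right: [28, 31, 35]. Merged: [14, 18, 19, 19, 21, 24, 24, 27, 28, 31, 35]

Final merged array: [14, 18, 19, 19, 21, 24, 24, 27, 28, 31, 35]
Total comparisons: 8

The merged array is [14, 18, 19, 19, 21, 24, 24, 27, 28, 31, 35], requiring 8 comparisons. The merge step runs in O(n) time where n is the total number of elements.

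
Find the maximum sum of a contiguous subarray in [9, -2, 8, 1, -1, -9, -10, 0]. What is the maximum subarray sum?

Using Kadane's algorithm on [9, -2, 8, 1, -1, -9, -10, 0]:

Scanning through the array:
Position 1 (value -2): max_ending_here = 7, max_so_far = 9
Position 2 (value 8): max_ending_here = 15, max_so_far = 15
Position 3 (value 1): max_ending_here = 16, max_so_far = 16
Position 4 (value -1): max_ending_here = 15, max_so_far = 16
Position 5 (value -9): max_ending_here = 6, max_so_far = 16
Position 6 (value -10): max_ending_here = -4, max_so_far = 16
Position 7 (value 0): max_ending_here = 0, max_so_far = 16

Maximum subarray: [9, -2, 8, 1]
Maximum sum: 16

The maximum subarray is [9, -2, 8, 1] with sum 16. This subarray runs from index 0 to index 3.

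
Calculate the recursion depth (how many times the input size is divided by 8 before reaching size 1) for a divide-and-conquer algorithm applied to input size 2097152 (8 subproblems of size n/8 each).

For divide and conquer with division factor 8:

Problem sizes at each level:
Level 0: 2097152
Level 1: 262144
Level 2: 32768
Level 3: 4096
Level 4: 512
Level 5: 64
Level 6: 8
Level 7: 1

The root is level 0 and the size-1 base case is level 7 (the tree spans levels 0 through 7, i.e. 8 levels counting the root), so the depth is the number of divisions: log_8(2097152) = 7

The recursion tree depth is log_8(2097152) = 7. At each level, the problem size is divided by 8, so it takes 7 divisions to reduce to a base case of size 1. The algorithm makes 8 recursive calls at each level.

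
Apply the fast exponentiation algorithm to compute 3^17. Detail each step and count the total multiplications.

Computing 3^17 by squaring (build up from 3^1; each line after the first costs one multiplication):

3^1 = 3
3^2 = (3^1)^2 = 3^2 = 9
3^4 = (3^2)^2 = 9^2 = 81
3^8 = (3^4)^2 = 81^2 = 6561
3^16 = (3^8)^2 = 6561^2 = 43046721
3^17 = 3 * 3^16 = 3 * 43046721 = 129140163

Result: 129140163
Multiplications needed: 5 (5 lines after 3^1)

3^17 = 129140163. Using exponentiation by squaring, this requires 5 multiplications. The key idea: if the exponent is even, square the half-power; if odd, multiply by the base once.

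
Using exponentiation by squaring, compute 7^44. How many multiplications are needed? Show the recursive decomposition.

Computing 7^44 by squaring (build up from 7^1; each line after the first costs one multiplication):

7^1 = 7
7^2 = (7^1)^2 = 7^2 = 49
7^4 = (7^2)^2 = 49^2 = 2401
7^5 = 7 * 7^4 = 7 * 2401 = 16807
7^10 = (7^5)^2 = 16807^2 = 282475249
7^11 = 7 * 7^10 = 7 * 282475249 = 1977326743
7^22 = (7^11)^2 = 1977326743^2 = 3909821048582988049
7^44 = (7^22)^2 = 3909821048582988049^2 = 15286700631942576193765185769276826401

Result: 15286700631942576193765185769276826401
Multiplications needed: 7 (7 lines after 7^1)

7^44 = 15286700631942576193765185769276826401. Using exponentiation by squaring, this requires 7 multiplications. The key idea: if the exponent is even, square the half-power; if odd, multiply by the base once.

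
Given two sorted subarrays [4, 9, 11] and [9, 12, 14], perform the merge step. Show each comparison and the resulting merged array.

Merging process:

Compare 4 vs 9: take 4 from left. Merged: [4]
Compare 9 vs 9: take 9 from left. Merged: [4, 9]
Compare 11 vs 9: take 9 from right. Merged: [4, 9, 9]
Compare 11 vs 12: take 11 from left. Merged: [4, 9, 9, 11]
Append remaining from right: [12, 14]. Merged: [4, 9, 9, 11, 12, 14]

Final merged array: [4, 9, 9, 11, 12, 14]
Total comparisons: 4

The merged array is [4, 9, 9, 11, 12, 14], requiring 4 comparisons. The merge step runs in O(n) time where n is the total number of elements.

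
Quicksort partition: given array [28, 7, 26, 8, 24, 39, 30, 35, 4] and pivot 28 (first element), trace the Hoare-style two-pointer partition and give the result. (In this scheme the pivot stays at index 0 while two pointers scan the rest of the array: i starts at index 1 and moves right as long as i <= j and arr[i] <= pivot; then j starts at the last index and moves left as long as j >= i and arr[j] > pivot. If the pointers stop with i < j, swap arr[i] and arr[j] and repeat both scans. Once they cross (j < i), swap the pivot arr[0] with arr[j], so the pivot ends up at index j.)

Hoare-style two-pointer partition with pivot = 28:

Initial array: [28, 7, 26, 8, 24, 39, 30, 35, 4]

Pointers start at i = 1, j = 8.
i stops at index 5 (arr[5]=39 > 28), j stops at index 8 (arr[8]=4 <= 28): swap arr[5] and arr[8], array becomes [28, 7, 26, 8, 24, 4, 30, 35, 39]
i ends at 6, j ends at 5: the pointers have crossed (j < i), so scanning stops.

Swap pivot arr[0] with arr[5] to place pivot at position 5: [4, 7, 26, 8, 24, 28, 30, 35, 39]
Pivot position: 5

After partitioning with pivot 28, the array becomes [4, 7, 26, 8, 24, 28, 30, 35, 39]. The pivot is placed at index 5. All elements to the left of the pivot are <= 28, and all elements to the right are > 28.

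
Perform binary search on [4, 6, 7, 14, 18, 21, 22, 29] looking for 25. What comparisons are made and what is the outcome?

Binary search for 25 in [4, 6, 7, 14, 18, 21, 22, 29]:

lo=0, hi=7, mid=3, arr[mid]=14 -> 14 < 25, search right half
lo=4, hi=7, mid=5, arr[mid]=21 -> 21 < 25, search right half
lo=6, hi=7, mid=6, arr[mid]=22 -> 22 < 25, search right half
lo=7, hi=7, mid=7, arr[mid]=29 -> 29 > 25, search left half
lo=7 > hi=6, target 25 not found

Binary search determines that 25 is not in the array after 4 comparisons. The search space was exhausted without finding the target.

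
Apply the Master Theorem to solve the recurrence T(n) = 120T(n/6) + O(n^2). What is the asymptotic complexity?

Master Theorem for T(n) = 120T(n/6) + O(n^2):

a = 120, b = 6, c = 2
log_b(a) = log_6(120) = 2.6720

Case 1: c = 2 < log_6(120) = 2.6720
T(n) = O(n^(log_6 120))

For T(n) = 120T(n/6) + O(n^2): log_6(120) = 2.6720. This is Case 1 of the Master Theorem (c < log_b(a), work dominated by leaves), giving O(n^(log_6 120)).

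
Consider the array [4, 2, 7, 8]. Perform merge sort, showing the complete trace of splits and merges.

Merge sort trace:

Split: [4, 2, 7, 8] -> [4, 2] and [7, 8]
  Split: [4, 2] -> [4] and [2]
  Merge: [4] + [2] -> [2, 4]
  Split: [7, 8] -> [7] and [8]
  Merge: [7] + [8] -> [7, 8]
Merge: [2, 4] + [7, 8] -> [2, 4, 7, 8]

Final sorted array: [2, 4, 7, 8]

The merge sort proceeds by recursively splitting the array and merging sorted halves.
After all merges, the sorted array is [2, 4, 7, 8].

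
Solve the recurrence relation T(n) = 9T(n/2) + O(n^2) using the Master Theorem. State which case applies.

Master Theorem for T(n) = 9T(n/2) + O(n^2):

a = 9, b = 2, c = 2
log_b(a) = log_2(9) = 3.1699

Case 1: c = 2 < log_2(9) = 3.1699
T(n) = O(n^(log_2 9))

For T(n) = 9T(n/2) + O(n^2): log_2(9) = 3.1699. This is Case 1 of the Master Theorem (c < log_b(a), work dominated by leaves), giving O(n^(log_2 9)).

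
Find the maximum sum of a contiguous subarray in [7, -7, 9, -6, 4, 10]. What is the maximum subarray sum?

Using Kadane's algorithm on [7, -7, 9, -6, 4, 10]:

Scanning through the array:
Position 1 (value -7): max_ending_here = 0, max_so_far = 7
Position 2 (value 9): max_ending_here = 9, max_so_far = 9
Position 3 (value -6): max_ending_here = 3, max_so_far = 9
Position 4 (value 4): max_ending_here = 7, max_so_far = 9
Position 5 (value 10): max_ending_here = 17, max_so_far = 17

Maximum subarray: [7, -7, 9, -6, 4, 10]
Maximum sum: 17

The maximum subarray is [7, -7, 9, -6, 4, 10] with sum 17. This subarray runs from index 0 to index 5.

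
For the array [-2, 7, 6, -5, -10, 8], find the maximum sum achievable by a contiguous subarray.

Using Kadane's algorithm on [-2, 7, 6, -5, -10, 8]:

Scanning through the array:
Position 1 (value 7): max_ending_here = 7, max_so_far = 7
Position 2 (value 6): max_ending_here = 13, max_so_far = 13
Position 3 (value -5): max_ending_here = 8, max_so_far = 13
Position 4 (value -10): max_ending_here = -2, max_so_far = 13
Position 5 (value 8): max_ending_here = 8, max_so_far = 13

Maximum subarray: [7, 6]
Maximum sum: 13

The maximum subarray is [7, 6] with sum 13. This subarray runs from index 1 to index 2.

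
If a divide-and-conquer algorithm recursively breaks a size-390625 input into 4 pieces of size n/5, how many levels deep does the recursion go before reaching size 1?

For divide and conquer with division factor 5:

Problem sizes at each level:
Level 0: 390625
Level 1: 78125
Level 2: 15625
Level 3: 3125
Level 4: 625
Level 5: 125
Level 6: 25
Level 7: 5
Level 8: 1

The root is level 0 and the size-1 base case is level 8 (the tree spans levels 0 through 8, i.e. 9 levels counting the root), so the depth is the number of divisions: log_5(390625) = 8

The recursion tree depth is log_5(390625) = 8. At each level, the problem size is divided by 5, so it takes 8 divisions to reduce to a base case of size 1. The algorithm makes 4 recursive calls at each level.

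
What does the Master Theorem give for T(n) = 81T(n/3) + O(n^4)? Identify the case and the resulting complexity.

Master Theorem for T(n) = 81T(n/3) + O(n^4):

a = 81, b = 3, c = 4
log_b(a) = log_3(81) = 4.0000

Case 2: c = 4 = log_3(81) = 4.0000
T(n) = O(n^4 log n) = O(n^4 log n)

For T(n) = 81T(n/3) + O(n^4): log_3(81) = 4.0000. This is Case 2 of the Master Theorem (c = log_b(a), equal work at all levels), giving O(n^4 log n).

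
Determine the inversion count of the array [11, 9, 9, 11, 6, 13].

Finding inversions in [11, 9, 9, 11, 6, 13]:

(0, 1): arr[0]=11 > arr[1]=9
(0, 2): arr[0]=11 > arr[2]=9
(0, 4): arr[0]=11 > arr[4]=6
(1, 4): arr[1]=9 > arr[4]=6
(2, 4): arr[2]=9 > arr[4]=6
(3, 4): arr[3]=11 > arr[4]=6

Total inversions: 6

The array has 6 inversion(s): (0,1), (0,2), (0,4), (1,4), (2,4), (3,4). Each pair (i,j) satisfies i < j and arr[i] > arr[j].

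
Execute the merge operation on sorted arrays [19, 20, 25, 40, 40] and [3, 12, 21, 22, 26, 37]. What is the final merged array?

Merging process:

Compare 19 vs 3: take 3 from right. Merged: [3]
Compare 19 vs 12: take 12 from right. Merged: [3, 12]
Compare 19 vs 21: take 19 from left. Merged: [3, 12, 19]
Compare 20 vs 21: take 20 from left. Merged: [3, 12, 19, 20]
Compare 25 vs 21: take 21 from right. Merged: [3, 12, 19, 20, 21]
Compare 25 vs 22: take 22 from right. Merged: [3, 12, 19, 20, 21, 22]
Compare 25 vs 26: take 25 from left. Merged: [3, 12, 19, 20, 21, 22, 25]
Compare 40 vs 26: take 26 from right. Merged: [3, 12, 19, 20, 21, 22, 25, 26]
Compare 40 vs 37: take 37 from right. Merged: [3, 12, 19, 20, 21, 22, 25, 26, 37]
Append remaining from left: [40, 40]. Merged: [3, 12, 19, 20, 21, 22, 25, 26, 37, 40, 40]

Final merged array: [3, 12, 19, 20, 21, 22, 25, 26, 37, 40, 40]
Total comparisons: 9

The merged array is [3, 12, 19, 20, 21, 22, 25, 26, 37, 40, 40], requiring 9 comparisons. The merge step runs in O(n) time where n is the total number of elements.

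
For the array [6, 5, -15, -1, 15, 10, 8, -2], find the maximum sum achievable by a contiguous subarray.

Using Kadane's algorithm on [6, 5, -15, -1, 15, 10, 8, -2]:

Scanning through the array:
Position 1 (value 5): max_ending_here = 11, max_so_far = 11
Position 2 (value -15): max_ending_here = -4, max_so_far = 11
Position 3 (value -1): max_ending_here = -1, max_so_far = 11
Position 4 (value 15): max_ending_here = 15, max_so_far = 15
Position 5 (value 10): max_ending_here = 25, max_so_far = 25
Position 6 (value 8): max_ending_here = 33, max_so_far = 33
Position 7 (value -2): max_ending_here = 31, max_so_far = 33

Maximum subarray: [15, 10, 8]
Maximum sum: 33

The maximum subarray is [15, 10, 8] with sum 33. This subarray runs from index 4 to index 6.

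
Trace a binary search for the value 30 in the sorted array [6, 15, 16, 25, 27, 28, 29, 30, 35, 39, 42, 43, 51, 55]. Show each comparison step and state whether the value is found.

Binary search for 30 in [6, 15, 16, 25, 27, 28, 29, 30, 35, 39, 42, 43, 51, 55]:

lo=0, hi=13, mid=6, arr[mid]=29 -> 29 < 30, search right half
lo=7, hi=13, mid=10, arr[mid]=42 -> 42 > 30, search left half
lo=7, hi=9, mid=8, arr[mid]=35 -> 35 > 30, search left half
lo=7, hi=7, mid=7, arr[mid]=30 -> Found target at index 7!

Binary search finds 30 at index 7 after 4 comparisons. The search repeatedly halves the search space by comparing with the middle element.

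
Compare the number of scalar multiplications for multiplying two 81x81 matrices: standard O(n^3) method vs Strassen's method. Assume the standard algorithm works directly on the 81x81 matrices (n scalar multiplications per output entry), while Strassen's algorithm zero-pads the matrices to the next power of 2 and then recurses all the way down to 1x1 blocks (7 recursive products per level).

Matrix multiplication for 81x81 matrices:

Strassen's algorithm requires power-of-2 dimensions. Pad 81x81 to 128x128 (next power of 2).

Standard algorithm: 81^3 = 531441 multiplications
Strassen's algorithm: 7^(log2(128)) = 7^7 = 823543 multiplications
Difference: 531441 - 823543 = -292102 (Strassen uses MORE here due to padding overhead — for small or just-over-power-of-2 n, padding can outweigh the per-level savings)

Standard: 531441 multiplications (81^3). Strassen: 823543 multiplications (7^7, after padding to 128x128). Strassen reduces 8 recursive multiplications to 7 at each level.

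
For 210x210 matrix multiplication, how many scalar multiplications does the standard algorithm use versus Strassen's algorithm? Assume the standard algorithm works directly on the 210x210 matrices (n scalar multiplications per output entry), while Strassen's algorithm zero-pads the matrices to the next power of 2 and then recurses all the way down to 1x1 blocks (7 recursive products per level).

Matrix multiplication for 210x210 matrices:

Strassen's algorithm requires power-of-2 dimensions. Pad 210x210 to 256x256 (next power of 2).

Standard algorithm: 210^3 = 9261000 multiplications
Strassen's algorithm: 7^(log2(256)) = 7^8 = 5764801 multiplications
Savings: 9261000 - 5764801 = 3496199 multiplications

Standard: 9261000 multiplications (210^3). Strassen: 5764801 multiplications (7^8, after padding to 256x256). Strassen reduces 8 recursive multiplications to 7 at each level.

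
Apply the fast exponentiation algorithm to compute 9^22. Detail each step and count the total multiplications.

Computing 9^22 by squaring (build up from 9^1; each line after the first costs one multiplication):

9^1 = 9
9^2 = (9^1)^2 = 9^2 = 81
9^4 = (9^2)^2 = 81^2 = 6561
9^5 = 9 * 9^4 = 9 * 6561 = 59049
9^10 = (9^5)^2 = 59049^2 = 3486784401
9^11 = 9 * 9^10 = 9 * 3486784401 = 31381059609
9^22 = (9^11)^2 = 31381059609^2 = 984770902183611232881

Result: 984770902183611232881
Multiplications needed: 6 (6 lines after 9^1)

9^22 = 984770902183611232881. Using exponentiation by squaring, this requires 6 multiplications. The key idea: if the exponent is even, square the half-power; if odd, multiply by the base once.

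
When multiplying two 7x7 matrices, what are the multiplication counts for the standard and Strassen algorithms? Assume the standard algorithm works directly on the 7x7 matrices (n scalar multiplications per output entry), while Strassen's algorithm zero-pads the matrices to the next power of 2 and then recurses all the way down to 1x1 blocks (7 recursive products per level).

Matrix multiplication for 7x7 matrices:

Strassen's algorithm requires power-of-2 dimensions. Pad 7x7 to 8x8 (next power of 2).

Standard algorithm: 7^3 = 343 multiplications
Strassen's algorithm: 7^(log2(8)) = 7^3 = 343 multiplications
Savings: 343 - 343 = 0 multiplications

Standard: 343 multiplications (7^3). Strassen: 343 multiplications (7^3, after padding to 8x8). Strassen reduces 8 recursive multiplications to 7 at each level.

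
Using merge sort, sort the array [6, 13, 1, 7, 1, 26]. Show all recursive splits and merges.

Merge sort trace:

Split: [6, 13, 1, 7, 1, 26] -> [6, 13, 1] and [7, 1, 26]
  Split: [6, 13, 1] -> [6] and [13, 1]
    Split: [13, 1] -> [13] and [1]
    Merge: [13] + [1] -> [1, 13]
  Merge: [6] + [1, 13] -> [1, 6, 13]
  Split: [7, 1, 26] -> [7] and [1, 26]
    Split: [1, 26] -> [1] and [26]
    Merge: [1] + [26] -> [1, 26]
  Merge: [7] + [1, 26] -> [1, 7, 26]
Merge: [1, 6, 13] + [1, 7, 26] -> [1, 1, 6, 7, 13, 26]

Final sorted array: [1, 1, 6, 7, 13, 26]

The merge sort proceeds by recursively splitting the array and merging sorted halves.
After all merges, the sorted array is [1, 1, 6, 7, 13, 26].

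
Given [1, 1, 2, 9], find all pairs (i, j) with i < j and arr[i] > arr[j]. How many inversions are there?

Finding inversions in [1, 1, 2, 9]:


Total inversions: 0

The array has 0 inversions. It is already sorted.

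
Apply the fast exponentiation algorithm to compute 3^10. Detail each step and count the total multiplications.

Computing 3^10 by squaring (build up from 3^1; each line after the first costs one multiplication):

3^1 = 3
3^2 = (3^1)^2 = 3^2 = 9
3^4 = (3^2)^2 = 9^2 = 81
3^5 = 3 * 3^4 = 3 * 81 = 243
3^10 = (3^5)^2 = 243^2 = 59049

Result: 59049
Multiplications needed: 4 (4 lines after 3^1)

3^10 = 59049. Using exponentiation by squaring, this requires 4 multiplications. The key idea: if the exponent is even, square the half-power; if odd, multiply by the base once.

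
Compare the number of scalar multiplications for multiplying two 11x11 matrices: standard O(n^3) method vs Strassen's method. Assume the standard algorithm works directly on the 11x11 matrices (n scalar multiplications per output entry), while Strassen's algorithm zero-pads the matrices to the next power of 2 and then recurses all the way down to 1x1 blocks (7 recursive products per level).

Matrix multiplication for 11x11 matrices:

Strassen's algorithm requires power-of-2 dimensions. Pad 11x11 to 16x16 (next power of 2).

Standard algorithm: 11^3 = 1331 multiplications
Strassen's algorithm: 7^(log2(16)) = 7^4 = 2401 multiplications
Difference: 1331 - 2401 = -1070 (Strassen uses MORE here due to padding overhead — for small or just-over-power-of-2 n, padding can outweigh the per-level savings)

Standard: 1331 multiplications (11^3). Strassen: 2401 multiplications (7^4, after padding to 16x16). Strassen reduces 8 recursive multiplications to 7 at each level.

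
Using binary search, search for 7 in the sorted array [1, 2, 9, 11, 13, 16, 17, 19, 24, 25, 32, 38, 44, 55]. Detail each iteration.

Binary search for 7 in [1, 2, 9, 11, 13, 16, 17, 19, 24, 25, 32, 38, 44, 55]:

lo=0, hi=13, mid=6, arr[mid]=17 -> 17 > 7, search left half
lo=0, hi=5, mid=2, arr[mid]=9 -> 9 > 7, search left half
lo=0, hi=1, mid=0, arr[mid]=1 -> 1 < 7, search right half
lo=1, hi=1, mid=1, arr[mid]=2 -> 2 < 7, search right half
lo=2 > hi=1, target 7 not found

Binary search determines that 7 is not in the array after 4 comparisons. The search space was exhausted without finding the target.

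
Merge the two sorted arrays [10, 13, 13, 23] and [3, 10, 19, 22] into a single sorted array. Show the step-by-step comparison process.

Merging process:

Compare 10 vs 3: take 3 from right. Merged: [3]
Compare 10 vs 10: take 10 from left. Merged: [3, 10]
Compare 13 vs 10: take 10 from right. Merged: [3, 10, 10]
Compare 13 vs 19: take 13 from left. Merged: [3, 10, 10, 13]
Compare 13 vs 19: take 13 from left. Merged: [3, 10, 10, 13, 13]
Compare 23 vs 19: take 19 from right. Merged: [3, 10, 10, 13, 13, 19]
Compare 23 vs 22: take 22 from right. Merged: [3, 10, 10, 13, 13, 19, 22]
Append remaining from left: [23]. Merged: [3, 10, 10, 13, 13, 19, 22, 23]

Final merged array: [3, 10, 10, 13, 13, 19, 22, 23]
Total comparisons: 7

The merged array is [3, 10, 10, 13, 13, 19, 22, 23], requiring 7 comparisons. The merge step runs in O(n) time where n is the total number of elements.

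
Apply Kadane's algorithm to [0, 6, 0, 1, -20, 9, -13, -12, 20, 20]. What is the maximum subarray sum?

Using Kadane's algorithm on [0, 6, 0, 1, -20, 9, -13, -12, 20, 20]:

Scanning through the array:
Position 1 (value 6): max_ending_here = 6, max_so_far = 6
Position 2 (value 0): max_ending_here = 6, max_so_far = 6
Position 3 (value 1): max_ending_here = 7, max_so_far = 7
Position 4 (value -20): max_ending_here = -13, max_so_far = 7
Position 5 (value 9): max_ending_here = 9, max_so_far = 9
Position 6 (value -13): max_ending_here = -4, max_so_far = 9
Position 7 (value -12): max_ending_here = -12, max_so_far = 9
Position 8 (value 20): max_ending_here = 20, max_so_far = 20
Position 9 (value 20): max_ending_here = 40, max_so_far = 40

Maximum subarray: [20, 20]
Maximum sum: 40

The maximum subarray is [20, 20] with sum 40. This subarray runs from index 8 to index 9.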